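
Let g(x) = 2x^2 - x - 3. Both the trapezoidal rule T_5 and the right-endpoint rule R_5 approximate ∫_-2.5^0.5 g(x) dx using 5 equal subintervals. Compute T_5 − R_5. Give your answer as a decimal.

4.5

T_5 = 4.86.
R_5 = 0.36.
T_5 − R_5 = 4.5.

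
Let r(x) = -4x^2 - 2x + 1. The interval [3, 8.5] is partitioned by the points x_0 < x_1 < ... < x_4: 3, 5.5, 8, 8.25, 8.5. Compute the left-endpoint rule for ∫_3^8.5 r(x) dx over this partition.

-569.6875

Subinterval widths: 2.5, 2.5, 0.25, 0.25.
Left endpoints: 3, 5.5, 8, 8.25.
r(3) = -41, r(5.5) = -131, r(8) = -271, r(8.25) = -287.75.
Sum = Σ Δx_i · r(x_i).
Sum = -569.6875.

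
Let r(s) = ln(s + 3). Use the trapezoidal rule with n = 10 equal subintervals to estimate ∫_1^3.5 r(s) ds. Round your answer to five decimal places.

Δs = (3.5 − 1)/10 = 0.25.
r(1) ≈ 1.38629, r(1.25) ≈ 1.44692, r(1.5) ≈ 1.50408, r(1.75) ≈ 1.55814, r(2) ≈ 1.60944, r(2.25) ≈ 1.65823, r(2.5) ≈ 1.70475, r(2.75) ≈ 1.74920, r(3) ≈ 1.79176, r(3.25) ≈ 1.83258, r(3.5) ≈ 1.87180.
T_10 = (Δs/2)·[r(s_0) + 2r(s_1) + ... + 2r(s_{9}) + r(s_10)].
Sum ≈ 4.12104.

4.12104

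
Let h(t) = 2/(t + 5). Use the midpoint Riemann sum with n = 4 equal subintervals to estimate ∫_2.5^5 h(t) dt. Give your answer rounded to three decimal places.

Δt = (5 − 2.5)/4 = 0.625.
Midpoints: 2.8125, 3.4375, 4.0625, 4.6875.
h(2.8125) = 0.256, h(3.4375) = 32/135, h(4.0625) = 32/145, h(4.6875) = 32/155.
Sum = Δt · [h(2.8125) + h(3.4375) + h(4.0625) + h(4.6875)].
Sum ≈ 0.575.

0.575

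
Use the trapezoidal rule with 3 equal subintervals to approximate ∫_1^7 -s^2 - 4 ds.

Δs = (7 − 1)/3 = 2.
f(1) = -5, f(3) = -13, f(5) = -29, f(7) = -53.
T_3 = (Δs/2)·[f(s_0) + 2f(s_1) + 2f(s_2) + f(s_3)].
Sum = -142.

-142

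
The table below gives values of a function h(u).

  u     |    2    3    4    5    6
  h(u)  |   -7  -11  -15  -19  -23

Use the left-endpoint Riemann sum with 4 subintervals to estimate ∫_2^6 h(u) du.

-52

Δu = 1.
Sum = 1·[(-7) + (-11) + (-15) + (-19)] = -52.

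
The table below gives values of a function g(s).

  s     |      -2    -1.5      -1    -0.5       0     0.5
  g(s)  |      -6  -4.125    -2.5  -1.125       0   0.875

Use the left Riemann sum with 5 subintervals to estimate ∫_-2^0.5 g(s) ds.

Δs = 0.5.
Sum = 0.5·[(-6) + (-4.125) + (-2.5) + (-1.125) + 0] = -6.875.

-6.875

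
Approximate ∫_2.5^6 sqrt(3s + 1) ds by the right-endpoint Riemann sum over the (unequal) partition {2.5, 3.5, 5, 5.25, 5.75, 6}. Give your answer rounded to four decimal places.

Subinterval widths: 1, 1.5, 0.25, 0.5, 0.25.
Right endpoints: 3.5, 5, 5.25, 5.75, 6.
f(3.5) ≈ 3.3912, f(5) ≈ 4.0000, f(5.25) ≈ 4.0927, f(5.75) ≈ 4.2720, f(6) ≈ 4.3589.
Sum = Σ Δs_i · f(s_i).
Sum ≈ 13.6401.

13.6401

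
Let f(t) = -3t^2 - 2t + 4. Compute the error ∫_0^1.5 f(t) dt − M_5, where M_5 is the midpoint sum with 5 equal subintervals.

-0.03375

Exact integral: ∫_0^1.5 f(t) dt = 0.375.
M_5 = 0.40875.
Error = 0.375 − 0.40875 = -0.03375.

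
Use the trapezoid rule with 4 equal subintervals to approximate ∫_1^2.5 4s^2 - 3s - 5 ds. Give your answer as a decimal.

Δs = (2.5 − 1)/4 = 0.375.
f(1) = -4, f(1.375) = -1.5625, f(1.75) = 2, f(2.125) = 6.6875, f(2.5) = 12.5.
T_4 = (Δs/2)·[f(s_0) + 2f(s_1) + 2f(s_2) + 2f(s_3) + f(s_4)].
Sum = 4.265625.

4.265625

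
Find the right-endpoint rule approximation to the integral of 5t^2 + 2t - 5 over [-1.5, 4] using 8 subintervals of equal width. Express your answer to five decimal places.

128.12207

Δt = (4 − (-1.5))/8 = 0.6875.
Right endpoints: -0.8125, -0.125, 0.5625, 1.25, 1.9375, 2.625, 3.3125, 4.
f(-0.8125) = -3.32421875, f(-0.125) = -5.171875, f(0.5625) = -2.29296875, f(1.25) = 5.3125, f(1.9375) = 17.64453125, f(2.625) = 34.703125, f(3.3125) = 56.48828125, f(4) = 83.
Sum = Δt · [f(-0.8125) + f(-0.125) + f(0.5625) + ...].
Sum ≈ 128.12207.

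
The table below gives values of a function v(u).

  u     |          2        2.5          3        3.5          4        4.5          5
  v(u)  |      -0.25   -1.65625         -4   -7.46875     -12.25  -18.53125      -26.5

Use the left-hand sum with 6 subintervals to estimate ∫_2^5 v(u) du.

-22.078125

Δu = 0.5.
Sum = 0.5·[(-0.25) + (-1.65625) + (-4) + (-7.46875) + (-12.25) + (-18.53125)] = -22.078125.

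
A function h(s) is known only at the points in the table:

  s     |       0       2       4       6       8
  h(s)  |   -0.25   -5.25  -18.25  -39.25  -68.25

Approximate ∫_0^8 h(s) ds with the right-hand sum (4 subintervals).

Δs = 2.
Sum = 2·[(-5.25) + (-18.25) + (-39.25) + (-68.25)] = -262.

-262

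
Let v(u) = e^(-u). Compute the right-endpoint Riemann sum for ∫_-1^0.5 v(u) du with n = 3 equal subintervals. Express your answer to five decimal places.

1.62763

Δu = (0.5 − (-1))/3 = 0.5.
Right endpoints: -0.5, 0, 0.5.
v(-0.5) ≈ 1.64872, v(0) ≈ 1.00000, v(0.5) ≈ 0.60653.
Sum = Δu · [v(-0.5) + v(0) + v(0.5)].
Sum ≈ 1.62763.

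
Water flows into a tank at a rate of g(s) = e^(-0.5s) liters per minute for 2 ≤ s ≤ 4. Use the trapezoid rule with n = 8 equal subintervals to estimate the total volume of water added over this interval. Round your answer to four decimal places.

Δs = (4 − 2)/8 = 0.25.
g(2) ≈ 0.3679, g(2.25) ≈ 0.3247, g(2.5) ≈ 0.2865, g(2.75) ≈ 0.2528, g(3) ≈ 0.2231, g(3.25) ≈ 0.1969, g(3.5) ≈ 0.1738, g(3.75) ≈ 0.1534, g(4) ≈ 0.1353.
T_8 = (Δs/2)·[g(s_0) + 2g(s_1) + ... + 2g(s_{7}) + g(s_8)].
Sum ≈ 0.4657.

0.4657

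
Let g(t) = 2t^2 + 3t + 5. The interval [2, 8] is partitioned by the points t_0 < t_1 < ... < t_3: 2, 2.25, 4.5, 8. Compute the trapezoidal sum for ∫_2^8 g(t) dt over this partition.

474.09375

Subinterval widths: 0.25, 2.25, 3.5.
g(2) = 19, g(2.25) = 21.875, g(4.5) = 59, g(8) = 157.
On each subinterval the trapezoid contributes (Δt_i/2)·[g(t_{i-1}) + g(t_i)].
Sum = 474.09375.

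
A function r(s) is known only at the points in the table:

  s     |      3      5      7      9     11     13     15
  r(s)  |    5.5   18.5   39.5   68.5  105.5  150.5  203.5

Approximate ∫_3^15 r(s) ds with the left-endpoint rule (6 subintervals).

Δs = 2.
Sum = 2·[5.5 + 18.5 + 39.5 + 68.5 + 105.5 + 150.5] = 776.

776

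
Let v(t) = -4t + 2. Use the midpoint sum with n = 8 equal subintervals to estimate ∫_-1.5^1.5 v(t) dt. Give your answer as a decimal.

6

Δt = (1.5 − (-1.5))/8 = 0.375.
Midpoints: -1.3125, -0.9375, -0.5625, -0.1875, 0.1875, 0.5625, 0.9375, 1.3125.
v(-1.3125) = 7.25, v(-0.9375) = 5.75, v(-0.5625) = 4.25, v(-0.1875) = 2.75, v(0.1875) = 1.25, v(0.5625) = -0.25, v(0.9375) = -1.75, v(1.3125) = -3.25.
Sum = Δt · [v(-1.3125) + v(-0.9375) + v(-0.5625) + ...].
Sum = 6.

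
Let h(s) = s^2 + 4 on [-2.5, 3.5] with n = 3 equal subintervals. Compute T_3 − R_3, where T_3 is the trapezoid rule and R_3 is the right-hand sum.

T_3 = 47.5.
R_3 = 53.5.
T_3 − R_3 = -6.

-6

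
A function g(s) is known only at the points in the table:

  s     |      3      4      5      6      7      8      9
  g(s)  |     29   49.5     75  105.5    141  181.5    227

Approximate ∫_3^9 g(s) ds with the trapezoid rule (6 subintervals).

Δs = 1.
T_6 = (1/2)·[29 + 2·49.5 + 2·75 + 2·105.5 + 2·141 + 2·181.5 + 227] = 680.5.

680.5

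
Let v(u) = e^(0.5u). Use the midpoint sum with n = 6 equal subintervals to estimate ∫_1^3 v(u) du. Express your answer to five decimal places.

5.65938

Δu = (3 − 1)/6 = 1/3.
Midpoints: 7/6, 1.5, 11/6, 13/6, 2.5, 17/6.
v(7/6) ≈ 1.79200, v(1.5) ≈ 2.11700, v(11/6) ≈ 2.50094, v(13/6) ≈ 2.95451, v(2.5) ≈ 3.49034, v(17/6) ≈ 4.12335.
Sum = Δu · [v(7/6) + v(1.5) + v(11/6) + ...].
Sum ≈ 5.65938.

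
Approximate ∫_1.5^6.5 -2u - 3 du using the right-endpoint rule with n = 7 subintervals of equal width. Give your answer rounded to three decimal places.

-58.571

Δu = (6.5 − 1.5)/7 = 5/7.
Right endpoints: 31/14, 41/14, 51/14, 61/14, 71/14, 81/14, 6.5.
f(31/14) = -52/7, f(41/14) = -62/7, f(51/14) = -72/7, f(61/14) = -82/7, f(71/14) = -92/7, f(81/14) = -102/7, f(6.5) = -16.
Sum = Δu · [f(31/14) + f(41/14) + f(51/14) + ...].
Sum ≈ -58.571.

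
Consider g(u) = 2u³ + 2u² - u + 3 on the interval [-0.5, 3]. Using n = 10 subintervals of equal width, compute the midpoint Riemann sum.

Δu = (3 − (-0.5))/10 = 0.35.
Midpoints: -0.325, 0.025, 0.375, 0.725, 1.075, 1.425, 1.775, 2.125, 2.475, 2.825.
g(-0.325) = 3.46759375, g(0.025) = 2.97628125, g(0.375) = 3.01171875, g(0.725) = 4.08840625, g(1.075) = 6.72084375, g(1.425) = 11.42353125, g(1.775) = 18.71096875, g(2.125) = 29.09765625, g(2.475) = 43.09809375, g(2.825) = 61.22678125.
Sum = Δu · [g(-0.325) + g(0.025) + g(0.375) + ...].
Sum = 64.33765625.

64.33765625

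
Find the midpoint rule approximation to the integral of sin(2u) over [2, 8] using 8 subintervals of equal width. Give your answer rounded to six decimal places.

0.167253

Δu = (8 − 2)/8 = 0.75.
Midpoints: 2.375, 3.125, 3.875, 4.625, 5.375, 6.125, 6.875, 7.625.
f(2.375) ≈ -0.999293, f(3.125) ≈ -0.033179, f(3.875) ≈ 0.994599, f(4.625) ≈ 0.173889, f(5.375) ≈ -0.969998, f(6.125) ≈ -0.311119, f(6.875) ≈ 0.925982, f(7.625) ≈ 0.442122.
Sum = Δu · [f(2.375) + f(3.125) + f(3.875) + ...].
Sum ≈ 0.167253.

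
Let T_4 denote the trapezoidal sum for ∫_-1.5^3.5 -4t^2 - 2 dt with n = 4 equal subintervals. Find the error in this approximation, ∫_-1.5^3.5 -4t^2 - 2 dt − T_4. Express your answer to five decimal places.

Exact integral: ∫_-1.5^3.5 f(t) dt ≈ -71.6666667.
T_4 = -76.875.
Error ≈ -71.6666667 − (-76.875) ≈ 5.20833.

5.20833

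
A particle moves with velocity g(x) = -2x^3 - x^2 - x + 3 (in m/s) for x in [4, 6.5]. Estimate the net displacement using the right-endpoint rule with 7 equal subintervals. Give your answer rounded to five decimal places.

-922.44898

Δx = (6.5 − 4)/7 = 5/14.
Right endpoints: 61/14, 33/7, 71/14, 38/7, 81/14, 43/7, 6.5.
g(61/14) = -127445/686, g(33/7) = -80085/343, g(71/14) = -99010/343, g(38/7) = -120685/343, g(81/14) = -290595/686, g(43/7) = -173035/343, g(6.5) = -595.
Sum = Δx · [g(61/14) + g(33/7) + g(71/14) + ...].
Sum ≈ -922.44898.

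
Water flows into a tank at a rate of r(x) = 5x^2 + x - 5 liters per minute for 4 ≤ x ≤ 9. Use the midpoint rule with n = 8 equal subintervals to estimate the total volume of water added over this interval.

Δx = (9 − 4)/8 = 0.625.
Midpoints: 4.3125, 4.9375, 5.5625, 6.1875, 6.8125, 7.4375, 8.0625, 8.6875.
r(4.3125) = 92.30078125, r(4.9375) = 121.83203125, r(5.5625) = 155.26953125, r(6.1875) = 192.61328125, r(6.8125) = 233.86328125, r(7.4375) = 279.01953125, r(8.0625) = 328.08203125, r(8.6875) = 381.05078125.
Sum = Δx · [r(4.3125) + r(4.9375) + r(5.5625) + ...].
Sum = 1115.01953125.

1115.01953125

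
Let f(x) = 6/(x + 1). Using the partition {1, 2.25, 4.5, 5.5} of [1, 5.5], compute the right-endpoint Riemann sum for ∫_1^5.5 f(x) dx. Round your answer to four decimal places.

5.6853

Subinterval widths: 1.25, 2.25, 1.
Right endpoints: 2.25, 4.5, 5.5.
f(2.25) = 24/13, f(4.5) = 12/11, f(5.5) = 12/13.
Sum = Σ Δx_i · f(x_i).
Sum ≈ 5.6853.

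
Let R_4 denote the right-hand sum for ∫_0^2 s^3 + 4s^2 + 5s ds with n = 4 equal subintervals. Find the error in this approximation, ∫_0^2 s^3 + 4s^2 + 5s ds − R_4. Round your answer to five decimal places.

Exact integral: ∫_0^2 f(s) ds ≈ 24.6666667.
R_4 = 33.75.
Error ≈ 24.6666667 − 33.75 ≈ -9.08333.

-9.08333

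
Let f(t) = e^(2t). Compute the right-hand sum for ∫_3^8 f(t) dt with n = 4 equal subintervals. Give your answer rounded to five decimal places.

Δt = (8 − 3)/4 = 1.25.
Right endpoints: 4.25, 5.5, 6.75, 8.
f(4.25) ≈ 4914.76884, f(5.5) ≈ 59874.14172, f(6.75) ≈ 729416.36985, f(8) ≈ 8886110.52051.
Sum = Δt · [f(4.25) + f(5.5) + f(6.75) + f(8)].
Sum ≈ 12100394.75114.

12100394.75114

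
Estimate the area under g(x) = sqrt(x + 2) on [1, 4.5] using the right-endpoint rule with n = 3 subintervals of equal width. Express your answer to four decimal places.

8.0502

Δx = (4.5 − 1)/3 = 7/6.
Right endpoints: 13/6, 10/3, 4.5.
g(13/6) ≈ 2.0412, g(10/3) ≈ 2.3094, g(4.5) ≈ 2.5495.
Sum = Δx · [g(13/6) + g(10/3) + g(4.5)].
Sum ≈ 8.0502.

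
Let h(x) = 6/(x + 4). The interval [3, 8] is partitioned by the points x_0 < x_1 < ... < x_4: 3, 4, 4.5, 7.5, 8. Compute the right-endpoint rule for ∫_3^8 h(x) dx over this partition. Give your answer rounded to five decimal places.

2.91816

Subinterval widths: 1, 0.5, 3, 0.5.
Right endpoints: 4, 4.5, 7.5, 8.
h(4) = 0.75, h(4.5) = 12/17, h(7.5) = 12/23, h(8) = 0.5.
Sum = Σ Δx_i · h(x_i).
Sum ≈ 2.91816.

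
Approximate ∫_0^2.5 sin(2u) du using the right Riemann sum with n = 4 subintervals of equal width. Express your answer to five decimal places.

0.01061

Δu = (2.5 − 0)/4 = 0.625.
Right endpoints: 0.625, 1.25, 1.875, 2.5.
f(0.625) ≈ 0.94898, f(1.25) ≈ 0.59847, f(1.875) ≈ -0.57156, f(2.5) ≈ -0.95892.
Sum = Δu · [f(0.625) + f(1.25) + f(1.875) + f(2.5)].
Sum ≈ 0.01061.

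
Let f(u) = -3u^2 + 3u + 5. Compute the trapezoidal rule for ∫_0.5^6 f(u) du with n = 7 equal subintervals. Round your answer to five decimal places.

-136.44770

Δu = (6 − 0.5)/7 = 11/14.
f(0.5) = 5.75, f(9/7) = 191/49, f(29/14) = -325/196, f(20/7) = -535/49, f(51/14) = -4681/196, f(31/7) = -1987/49, f(73/14) = -11941/196, f(6) = -85.
T_7 = (Δu/2)·[f(u_0) + 2f(u_1) + ... + 2f(u_{6}) + f(u_7)].
Sum ≈ -136.44770.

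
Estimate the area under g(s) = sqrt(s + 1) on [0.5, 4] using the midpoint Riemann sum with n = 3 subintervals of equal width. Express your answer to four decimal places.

Δs = (4 − 0.5)/3 = 7/6.
Midpoints: 13/12, 2.25, 41/12.
g(13/12) ≈ 1.4434, g(2.25) ≈ 1.8028, g(41/12) ≈ 2.1016.
Sum = Δs · [g(13/12) + g(2.25) + g(41/12)].
Sum ≈ 6.2390.

6.2390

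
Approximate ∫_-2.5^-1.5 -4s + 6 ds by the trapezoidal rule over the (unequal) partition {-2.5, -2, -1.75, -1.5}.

14

Subinterval widths: 0.5, 0.25, 0.25.
f(-2.5) = 16, f(-2) = 14, f(-1.75) = 13, f(-1.5) = 12.
On each subinterval the trapezoid contributes (Δs_i/2)·[f(s_{i-1}) + f(s_i)].
Sum = 14.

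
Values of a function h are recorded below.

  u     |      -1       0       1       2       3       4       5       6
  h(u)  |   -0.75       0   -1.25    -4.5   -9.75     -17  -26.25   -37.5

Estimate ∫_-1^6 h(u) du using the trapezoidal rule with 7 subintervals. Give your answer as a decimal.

Δu = 1.
T_7 = (1/2)·[(-0.75) + 2·0 + 2·(-1.25) + 2·(-4.5) + 2·(-9.75) + 2·(-17) + 2·(-26.25) + (-37.5)] = -77.875.

-77.875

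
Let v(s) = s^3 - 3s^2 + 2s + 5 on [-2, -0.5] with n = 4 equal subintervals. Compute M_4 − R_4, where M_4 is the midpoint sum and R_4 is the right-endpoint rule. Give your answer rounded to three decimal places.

-3.792

M_4 ≈ -7.99072.
R_4 ≈ -4.19824.
M_4 − R_4 ≈ -3.792.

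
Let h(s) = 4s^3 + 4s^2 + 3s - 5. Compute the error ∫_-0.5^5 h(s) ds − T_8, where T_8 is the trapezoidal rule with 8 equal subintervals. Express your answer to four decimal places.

-13.4313

Exact integral: ∫_-0.5^5 h(s) ds ≈ 801.395833.
T_8 ≈ 814.827148.
Error ≈ 801.395833 − 814.827148 ≈ -13.4313.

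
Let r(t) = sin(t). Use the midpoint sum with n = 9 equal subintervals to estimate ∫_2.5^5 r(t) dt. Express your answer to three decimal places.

Δt = (5 − 2.5)/9 = 5/18.
Midpoints: 95/36, 35/12, 115/36, 125/36, 3.75, 145/36, 155/36, 55/12, 175/36.
r(95/36) ≈ 0.482, r(35/12) ≈ 0.223, r(115/36) ≈ -0.053, r(125/36) ≈ -0.325, r(3.75) ≈ -0.572, r(145/36) ≈ -0.775, r(155/36) ≈ -0.918, r(55/12) ≈ -0.992, r(175/36) ≈ -0.989.
Sum = Δt · [r(95/36) + r(35/12) + r(115/36) + ...].
Sum ≈ -1.088.

-1.088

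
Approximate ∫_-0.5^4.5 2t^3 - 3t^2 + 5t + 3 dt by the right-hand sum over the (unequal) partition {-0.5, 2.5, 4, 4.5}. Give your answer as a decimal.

Subinterval widths: 3, 1.5, 0.5.
Right endpoints: 2.5, 4, 4.5.
f(2.5) = 28, f(4) = 103, f(4.5) = 147.
Sum = Σ Δt_i · f(t_i).
Sum = 312.

312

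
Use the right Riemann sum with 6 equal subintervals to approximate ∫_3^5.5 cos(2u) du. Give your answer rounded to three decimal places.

-0.538

Δu = (5.5 − 3)/6 = 5/12.
Right endpoints: 41/12, 23/6, 4.25, 14/3, 61/12, 5.5.
f(41/12) ≈ 0.852, f(23/6) ≈ 0.186, f(4.25) ≈ -0.602, f(14/3) ≈ -0.996, f(61/12) ≈ -0.737, f(5.5) ≈ 0.004.
Sum = Δu · [f(41/12) + f(23/6) + f(4.25) + ...].
Sum ≈ -0.538.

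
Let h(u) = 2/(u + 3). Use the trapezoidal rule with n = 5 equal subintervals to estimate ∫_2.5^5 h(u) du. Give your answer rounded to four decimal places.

Δu = (5 − 2.5)/5 = 0.5.
h(2.5) = 4/11, h(3) = 1/3, h(3.5) = 4/13, h(4) = 2/7, h(4.5) = 4/15, h(5) = 0.25.
T_5 = (Δu/2)·[h(u_0) + 2h(u_1) + ... + 2h(u_{4}) + h(u_5)].
Sum ≈ 0.7501.

0.7501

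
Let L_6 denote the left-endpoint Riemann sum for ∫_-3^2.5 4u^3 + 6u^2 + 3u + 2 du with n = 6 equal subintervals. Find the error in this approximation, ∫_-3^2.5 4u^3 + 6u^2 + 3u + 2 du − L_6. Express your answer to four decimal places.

Exact integral: ∫_-3^2.5 f(u) du = 50.1875.
L_6 ≈ -25.647569.
Error ≈ 50.1875 − (-25.647569) ≈ 75.8351.

75.8351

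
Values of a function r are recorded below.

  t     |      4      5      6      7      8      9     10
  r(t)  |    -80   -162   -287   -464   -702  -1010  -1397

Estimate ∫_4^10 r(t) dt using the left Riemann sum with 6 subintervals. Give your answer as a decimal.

Δt = 1.
Sum = 1·[(-80) + (-162) + (-287) + (-464) + (-702) + (-1010)] = -2705.

-2705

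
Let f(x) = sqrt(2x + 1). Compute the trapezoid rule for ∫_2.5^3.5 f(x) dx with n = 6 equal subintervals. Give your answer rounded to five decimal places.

Δx = (3.5 − 2.5)/6 = 1/6.
f(2.5) ≈ 2.44949, f(8/3) ≈ 2.51661, f(17/6) ≈ 2.58199, f(3) ≈ 2.64575, f(19/6) ≈ 2.70801, f(10/3) ≈ 2.76887, f(3.5) ≈ 2.82843.
T_6 = (Δx/2)·[f(x_0) + 2f(x_1) + ... + 2f(x_{5}) + f(x_6)].
Sum ≈ 2.64337.

2.64337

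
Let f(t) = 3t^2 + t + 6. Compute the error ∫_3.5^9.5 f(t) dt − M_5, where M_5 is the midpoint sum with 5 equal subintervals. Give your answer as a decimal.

Exact integral: ∫_3.5^9.5 f(t) dt = 889.5.
M_5 = 887.34.
Error = 889.5 − 887.34 = 2.16.

2.16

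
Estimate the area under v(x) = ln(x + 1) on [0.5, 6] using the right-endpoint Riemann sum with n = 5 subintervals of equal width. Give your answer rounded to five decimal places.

Δx = (6 − 0.5)/5 = 1.1.
Right endpoints: 1.6, 2.7, 3.8, 4.9, 6.
v(1.6) ≈ 0.95551, v(2.7) ≈ 1.30833, v(3.8) ≈ 1.56862, v(4.9) ≈ 1.77495, v(6) ≈ 1.94591.
Sum = Δx · [v(1.6) + v(2.7) + v(3.8) + v(4.9) + v(6)].
Sum ≈ 8.30865.

8.30865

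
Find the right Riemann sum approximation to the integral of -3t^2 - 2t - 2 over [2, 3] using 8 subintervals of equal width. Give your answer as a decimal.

-27.0703125

Δt = (3 − 2)/8 = 0.125.
Right endpoints: 2.125, 2.25, 2.375, 2.5, 2.625, 2.75, 2.875, 3.
f(2.125) = -19.796875, f(2.25) = -21.6875, f(2.375) = -23.671875, f(2.5) = -25.75, f(2.625) = -27.921875, f(2.75) = -30.1875, f(2.875) = -32.546875, f(3) = -35.
Sum = Δt · [f(2.125) + f(2.25) + f(2.375) + ...].
Sum = -27.0703125.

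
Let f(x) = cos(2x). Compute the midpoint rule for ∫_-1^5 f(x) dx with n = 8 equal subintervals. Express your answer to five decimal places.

Δx = (5 − (-1))/8 = 0.75.
Midpoints: -0.625, 0.125, 0.875, 1.625, 2.375, 3.125, 3.875, 4.625.
f(-0.625) ≈ 0.31532, f(0.125) ≈ 0.96891, f(0.875) ≈ -0.17825, f(1.625) ≈ -0.99413, f(2.375) ≈ 0.03760, f(3.125) ≈ 0.99945, f(3.875) ≈ 0.10379, f(4.625) ≈ -0.98477.
Sum = Δx · [f(-0.625) + f(0.125) + f(0.875) + ...].
Sum ≈ 0.20095.

0.20095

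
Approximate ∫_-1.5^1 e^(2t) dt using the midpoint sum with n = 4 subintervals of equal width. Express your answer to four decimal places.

3.4412

Δt = (1 − (-1.5))/4 = 0.625.
Midpoints: -1.1875, -0.5625, 0.0625, 0.6875.
f(-1.1875) ≈ 0.0930, f(-0.5625) ≈ 0.3247, f(0.0625) ≈ 1.1331, f(0.6875) ≈ 3.9551.
Sum = Δt · [f(-1.1875) + f(-0.5625) + f(0.0625) + f(0.6875)].
Sum ≈ 3.4412.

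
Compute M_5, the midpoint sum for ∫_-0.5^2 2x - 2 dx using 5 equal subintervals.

Δx = (2 − (-0.5))/5 = 0.5.
Midpoints: -0.25, 0.25, 0.75, 1.25, 1.75.
f(-0.25) = -2.5, f(0.25) = -1.5, f(0.75) = -0.5, f(1.25) = 0.5, f(1.75) = 1.5.
Sum = Δx · [f(-0.25) + f(0.25) + f(0.75) + f(1.25) + f(1.75)].
Sum = -1.25.

-1.25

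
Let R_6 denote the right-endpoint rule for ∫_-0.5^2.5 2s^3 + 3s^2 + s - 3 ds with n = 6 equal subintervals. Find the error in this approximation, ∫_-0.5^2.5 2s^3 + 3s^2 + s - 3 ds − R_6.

-14.25

Exact integral: ∫_-0.5^2.5 f(s) ds = 29.25.
R_6 = 43.5.
Error = 29.25 − 43.5 = -14.25.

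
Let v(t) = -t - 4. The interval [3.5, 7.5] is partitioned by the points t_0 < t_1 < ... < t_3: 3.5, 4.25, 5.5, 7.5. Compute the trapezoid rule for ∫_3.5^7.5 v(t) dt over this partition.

Subinterval widths: 0.75, 1.25, 2.
v(3.5) = -7.5, v(4.25) = -8.25, v(5.5) = -9.5, v(7.5) = -11.5.
On each subinterval the trapezoid contributes (Δt_i/2)·[v(t_{i-1}) + v(t_i)].
Sum = -38.

-38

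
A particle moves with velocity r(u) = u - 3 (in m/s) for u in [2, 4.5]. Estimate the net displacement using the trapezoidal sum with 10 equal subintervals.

Δu = (4.5 − 2)/10 = 0.25.
r(2) = -1, r(2.25) = -0.75, r(2.5) = -0.5, r(2.75) = -0.25, r(3) = 0, r(3.25) = 0.25, r(3.5) = 0.5, r(3.75) = 0.75, r(4) = 1, r(4.25) = 1.25, r(4.5) = 1.5.
T_10 = (Δu/2)·[r(u_0) + 2r(u_1) + ... + 2r(u_{9}) + r(u_10)].
Sum = 0.625.

0.625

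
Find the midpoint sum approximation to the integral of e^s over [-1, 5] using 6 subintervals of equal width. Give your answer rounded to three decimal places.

142.052

Δs = (5 − (-1))/6 = 1.
Midpoints: -0.5, 0.5, 1.5, 2.5, 3.5, 4.5.
f(-0.5) ≈ 0.607, f(0.5) ≈ 1.649, f(1.5) ≈ 4.482, f(2.5) ≈ 12.182, f(3.5) ≈ 33.115, f(4.5) ≈ 90.017.
Sum = Δs · [f(-0.5) + f(0.5) + f(1.5) + ...].
Sum ≈ 142.052.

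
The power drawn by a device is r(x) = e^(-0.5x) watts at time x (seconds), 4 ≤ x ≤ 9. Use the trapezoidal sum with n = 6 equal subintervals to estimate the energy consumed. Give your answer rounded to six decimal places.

Δx = (9 − 4)/6 = 5/6.
r(4) ≈ 0.135335, r(29/6) ≈ 0.089219, r(17/3) ≈ 0.058816, r(6.5) ≈ 0.038774, r(22/3) ≈ 0.025562, r(49/6) ≈ 0.016851, r(9) ≈ 0.011109.
T_6 = (Δx/2)·[r(x_0) + 2r(x_1) + ... + 2r(x_{5}) + r(x_6)].
Sum ≈ 0.252037.

0.252037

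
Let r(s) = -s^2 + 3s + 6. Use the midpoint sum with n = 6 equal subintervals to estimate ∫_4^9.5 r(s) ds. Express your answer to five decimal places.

-119.69821

Δs = (9.5 − 4)/6 = 11/12.
Midpoints: 107/24, 5.375, 151/24, 173/24, 8.125, 217/24.
r(107/24) = -289/576, r(5.375) = -6.765625, r(151/24) = -8473/576, r(173/24) = -14017/576, r(8.125) = -35.640625, r(217/24) = -28009/576.
Sum = Δs · [r(107/24) + r(5.375) + r(151/24) + ...].
Sum ≈ -119.69821.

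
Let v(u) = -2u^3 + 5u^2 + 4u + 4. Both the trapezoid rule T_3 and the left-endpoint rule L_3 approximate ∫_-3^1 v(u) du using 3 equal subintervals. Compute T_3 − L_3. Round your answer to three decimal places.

T_3 ≈ 99.70370.
L_3 ≈ 153.03704.
T_3 − L_3 ≈ -53.333.

-53.333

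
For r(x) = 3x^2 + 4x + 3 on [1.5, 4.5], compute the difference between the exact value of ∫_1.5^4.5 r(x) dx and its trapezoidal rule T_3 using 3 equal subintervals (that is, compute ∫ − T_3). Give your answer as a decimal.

-1.5

Exact integral: ∫_1.5^4.5 r(x) dx = 132.75.
T_3 = 134.25.
Error = 132.75 − 134.25 = -1.5.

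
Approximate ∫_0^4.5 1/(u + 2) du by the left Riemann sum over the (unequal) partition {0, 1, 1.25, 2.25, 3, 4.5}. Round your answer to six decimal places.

Subinterval widths: 1, 0.25, 1, 0.75, 1.5.
Left endpoints: 0, 1, 1.25, 2.25, 3.
f(0) = 0.5, f(1) = 1/3, f(1.25) = 4/13, f(2.25) = 4/17, f(3) = 0.2.
Sum = Σ Δu_i · f(u_i).
Sum ≈ 1.367496.

1.367496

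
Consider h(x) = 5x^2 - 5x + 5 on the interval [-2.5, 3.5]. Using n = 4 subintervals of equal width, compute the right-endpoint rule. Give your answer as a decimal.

Δx = (3.5 − (-2.5))/4 = 1.5.
Right endpoints: -1, 0.5, 2, 3.5.
h(-1) = 15, h(0.5) = 3.75, h(2) = 15, h(3.5) = 48.75.
Sum = Δx · [h(-1) + h(0.5) + h(2) + h(3.5)].
Sum = 123.75.

123.75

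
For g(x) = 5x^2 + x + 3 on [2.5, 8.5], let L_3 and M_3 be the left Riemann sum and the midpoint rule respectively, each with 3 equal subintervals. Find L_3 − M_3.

L_3 = 732.5.
M_3 = 1038.5.
L_3 − M_3 = -306.

-306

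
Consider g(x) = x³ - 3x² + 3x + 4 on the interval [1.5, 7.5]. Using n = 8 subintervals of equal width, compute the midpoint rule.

473.296875

Δx = (7.5 − 1.5)/8 = 0.75.
Midpoints: 1.875, 2.625, 3.375, 4.125, 4.875, 5.625, 6.375, 7.125.
g(1.875) = 2903/512, g(2.625) = 4757/512, g(3.375) = 9419/512, g(4.125) = 18185/512, g(4.875) = 32351/512, g(5.625) = 53213/512, g(6.375) = 82067/512, g(7.125) = 120209/512.
Sum = Δx · [g(1.875) + g(2.625) + g(3.375) + ...].
Sum = 473.296875.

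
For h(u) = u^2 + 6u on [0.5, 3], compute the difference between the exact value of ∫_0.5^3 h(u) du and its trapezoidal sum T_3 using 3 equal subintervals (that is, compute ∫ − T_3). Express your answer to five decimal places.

-0.28935

Exact integral: ∫_0.5^3 h(u) du ≈ 35.2083333.
T_3 ≈ 35.4976852.
Error ≈ 35.2083333 − 35.4976852 ≈ -0.28935.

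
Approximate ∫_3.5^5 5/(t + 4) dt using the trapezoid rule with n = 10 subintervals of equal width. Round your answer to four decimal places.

Δt = (5 − 3.5)/10 = 0.15.
f(3.5) = 2/3, f(3.65) = 100/153, f(3.8) = 25/39, f(3.95) = 100/159, f(4.1) = 50/81, f(4.25) = 20/33, f(4.4) = 25/42, f(4.55) = 100/171, f(4.7) = 50/87, f(4.85) = 100/177, f(5) = 5/9.
T_10 = (Δt/2)·[f(t_0) + 2f(t_1) + ... + 2f(t_{9}) + f(t_10)].
Sum ≈ 0.9117.

0.9117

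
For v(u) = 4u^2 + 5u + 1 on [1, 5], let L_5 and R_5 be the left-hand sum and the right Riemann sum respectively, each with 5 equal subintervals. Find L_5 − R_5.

L_5 = 184.64.
R_5 = 277.44.
L_5 − R_5 = -92.8.

-92.8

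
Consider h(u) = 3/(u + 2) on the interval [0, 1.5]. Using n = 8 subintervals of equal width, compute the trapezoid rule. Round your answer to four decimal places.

1.6803

Δu = (1.5 − 0)/8 = 0.1875.
h(0) = 1.5, h(0.1875) = 48/35, h(0.375) = 24/19, h(0.5625) = 48/41, h(0.75) = 12/11, h(0.9375) = 48/47, h(1.125) = 0.96, h(1.3125) = 48/53, h(1.5) = 6/7.
T_8 = (Δu/2)·[h(u_0) + 2h(u_1) + ... + 2h(u_{7}) + h(u_8)].
Sum ≈ 1.6803.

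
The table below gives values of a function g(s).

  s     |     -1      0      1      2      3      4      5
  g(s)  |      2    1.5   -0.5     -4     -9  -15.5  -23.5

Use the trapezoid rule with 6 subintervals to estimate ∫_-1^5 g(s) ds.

-38.25

Δs = 1.
T_6 = (1/2)·[2 + 2·1.5 + 2·(-0.5) + 2·(-4) + 2·(-9) + 2·(-15.5) + (-23.5)] = -38.25.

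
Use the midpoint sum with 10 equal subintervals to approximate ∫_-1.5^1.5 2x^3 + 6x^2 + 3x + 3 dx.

22.365

Δx = (1.5 − (-1.5))/10 = 0.3.
Midpoints: -1.35, -1.05, -0.75, -0.45, -0.15, 0.15, 0.45, 0.75, 1.05, 1.35.
f(-1.35) = 4.96425, f(-1.05) = 4.14975, f(-0.75) = 3.28125, f(-0.45) = 2.68275, f(-0.15) = 2.67825, f(0.15) = 3.59175, f(0.45) = 5.74725, f(0.75) = 9.46875, f(1.05) = 15.08025, f(1.35) = 22.90575.
Sum = Δx · [f(-1.35) + f(-1.05) + f(-0.75) + ...].
Sum = 22.365.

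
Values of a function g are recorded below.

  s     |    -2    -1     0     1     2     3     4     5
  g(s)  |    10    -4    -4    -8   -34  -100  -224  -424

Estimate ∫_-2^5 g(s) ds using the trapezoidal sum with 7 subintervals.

-581

Δs = 1.
T_7 = (1/2)·[10 + 2·(-4) + 2·(-4) + 2·(-8) + 2·(-34) + 2·(-100) + 2·(-224) + (-424)] = -581.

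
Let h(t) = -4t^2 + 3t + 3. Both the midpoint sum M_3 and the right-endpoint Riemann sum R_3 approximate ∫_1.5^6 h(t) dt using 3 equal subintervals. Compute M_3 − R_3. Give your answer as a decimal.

101.25

M_3 = -216.
R_3 = -317.25.
M_3 − R_3 = 101.25.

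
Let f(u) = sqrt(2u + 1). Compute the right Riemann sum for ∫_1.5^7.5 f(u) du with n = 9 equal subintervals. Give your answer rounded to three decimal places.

Δu = (7.5 − 1.5)/9 = 2/3.
Right endpoints: 13/6, 17/6, 3.5, 25/6, 29/6, 5.5, 37/6, 41/6, 7.5.
f(13/6) ≈ 2.309, f(17/6) ≈ 2.582, f(3.5) ≈ 2.828, f(25/6) ≈ 3.055, f(29/6) ≈ 3.266, f(5.5) ≈ 3.464, f(37/6) ≈ 3.651, f(41/6) ≈ 3.830, f(7.5) ≈ 4.000.
Sum = Δu · [f(13/6) + f(17/6) + f(3.5) + ...].
Sum ≈ 19.324.

19.324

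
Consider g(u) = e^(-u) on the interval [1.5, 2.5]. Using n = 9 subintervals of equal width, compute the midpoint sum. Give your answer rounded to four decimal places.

0.1410

Δu = (2.5 − 1.5)/9 = 1/9.
Midpoints: 14/9, 5/3, 16/9, 17/9, 2, 19/9, 20/9, 7/3, 22/9.
g(14/9) ≈ 0.2111, g(5/3) ≈ 0.1889, g(16/9) ≈ 0.1690, g(17/9) ≈ 0.1512, g(2) ≈ 0.1353, g(19/9) ≈ 0.1211, g(20/9) ≈ 0.1084, g(7/3) ≈ 0.0970, g(22/9) ≈ 0.0868.
Sum = Δu · [g(14/9) + g(5/3) + g(16/9) + ...].
Sum ≈ 0.1410.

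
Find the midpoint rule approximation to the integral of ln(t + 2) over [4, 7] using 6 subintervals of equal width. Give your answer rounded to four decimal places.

Δt = (7 − 4)/6 = 0.5.
Midpoints: 4.25, 4.75, 5.25, 5.75, 6.25, 6.75.
f(4.25) ≈ 1.8326, f(4.75) ≈ 1.9095, f(5.25) ≈ 1.9810, f(5.75) ≈ 2.0477, f(6.25) ≈ 2.1102, f(6.75) ≈ 2.1691.
Sum = Δt · [f(4.25) + f(4.75) + f(5.25) + ...].
Sum ≈ 6.0250.

6.0250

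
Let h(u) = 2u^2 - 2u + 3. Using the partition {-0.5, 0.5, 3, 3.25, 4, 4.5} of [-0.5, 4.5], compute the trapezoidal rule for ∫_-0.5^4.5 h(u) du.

Subinterval widths: 1, 2.5, 0.25, 0.75, 0.5.
h(-0.5) = 4.5, h(0.5) = 2.5, h(3) = 15, h(3.25) = 17.625, h(4) = 27, h(4.5) = 34.5.
On each subinterval the trapezoid contributes (Δu_i/2)·[h(u_{i-1}) + h(u_i)].
Sum = 61.5625.

61.5625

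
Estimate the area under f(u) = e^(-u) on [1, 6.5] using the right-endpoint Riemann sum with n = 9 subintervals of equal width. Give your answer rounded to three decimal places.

0.266

Δu = (6.5 − 1)/9 = 11/18.
Right endpoints: 29/18, 20/9, 17/6, 31/9, 73/18, 14/3, 95/18, 53/9, 6.5.
f(29/18) ≈ 0.200, f(20/9) ≈ 0.108, f(17/6) ≈ 0.059, f(31/9) ≈ 0.032, f(73/18) ≈ 0.017, f(14/3) ≈ 0.009, f(95/18) ≈ 0.005, f(53/9) ≈ 0.003, f(6.5) ≈ 0.002.
Sum = Δu · [f(29/18) + f(20/9) + f(17/6) + ...].
Sum ≈ 0.266.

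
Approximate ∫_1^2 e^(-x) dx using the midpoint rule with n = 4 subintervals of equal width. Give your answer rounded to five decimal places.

0.23194

Δx = (2 − 1)/4 = 0.25.
Midpoints: 1.125, 1.375, 1.625, 1.875.
f(1.125) ≈ 0.32465, f(1.375) ≈ 0.25284, f(1.625) ≈ 0.19691, f(1.875) ≈ 0.15335.
Sum = Δx · [f(1.125) + f(1.375) + f(1.625) + f(1.875)].
Sum ≈ 0.23194.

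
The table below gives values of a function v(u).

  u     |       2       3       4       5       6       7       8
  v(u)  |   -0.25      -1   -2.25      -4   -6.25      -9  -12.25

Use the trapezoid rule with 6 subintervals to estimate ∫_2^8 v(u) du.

-28.75

Δu = 1.
T_6 = (1/2)·[(-0.25) + 2·(-1) + 2·(-2.25) + 2·(-4) + 2·(-6.25) + 2·(-9) + (-12.25)] = -28.75.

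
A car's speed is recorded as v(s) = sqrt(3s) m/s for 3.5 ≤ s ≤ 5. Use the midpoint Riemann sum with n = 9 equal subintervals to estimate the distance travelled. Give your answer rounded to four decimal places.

5.3492

Δs = (5 − 3.5)/9 = 1/6.
Midpoints: 43/12, 3.75, 47/12, 49/12, 4.25, 53/12, 55/12, 4.75, 59/12.
v(43/12) ≈ 3.2787, v(3.75) ≈ 3.3541, v(47/12) ≈ 3.4278, v(49/12) ≈ 3.5000, v(4.25) ≈ 3.5707, v(53/12) ≈ 3.6401, v(55/12) ≈ 3.7081, v(4.75) ≈ 3.7749, v(59/12) ≈ 3.8406.
Sum = Δs · [v(43/12) + v(3.75) + v(47/12) + ...].
Sum ≈ 5.3492.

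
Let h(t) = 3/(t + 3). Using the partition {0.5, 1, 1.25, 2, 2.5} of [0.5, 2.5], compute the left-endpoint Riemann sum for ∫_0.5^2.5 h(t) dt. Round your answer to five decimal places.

Subinterval widths: 0.5, 0.25, 0.75, 0.5.
Left endpoints: 0.5, 1, 1.25, 2.
h(0.5) = 6/7, h(1) = 0.75, h(1.25) = 12/17, h(2) = 0.6.
Sum = Σ Δt_i · h(t_i).
Sum ≈ 1.44548.

1.44548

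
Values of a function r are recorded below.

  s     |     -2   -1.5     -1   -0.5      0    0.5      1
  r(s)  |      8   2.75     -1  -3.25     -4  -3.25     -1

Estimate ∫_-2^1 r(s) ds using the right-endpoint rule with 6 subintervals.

Δs = 0.5.
Sum = 0.5·[2.75 + (-1) + (-3.25) + (-4) + (-3.25) + (-1)] = -4.875.

-4.875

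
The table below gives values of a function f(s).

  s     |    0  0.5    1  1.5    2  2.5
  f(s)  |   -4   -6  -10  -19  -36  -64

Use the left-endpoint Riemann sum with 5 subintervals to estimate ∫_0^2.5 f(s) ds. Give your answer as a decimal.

Δs = 0.5.
Sum = 0.5·[(-4) + (-6) + (-10) + (-19) + (-36)] = -37.5.

-37.5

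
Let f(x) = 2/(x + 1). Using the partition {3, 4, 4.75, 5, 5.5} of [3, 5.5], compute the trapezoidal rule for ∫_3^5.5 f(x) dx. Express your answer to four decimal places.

Subinterval widths: 1, 0.75, 0.25, 0.5.
f(3) = 0.5, f(4) = 0.4, f(4.75) = 8/23, f(5) = 1/3, f(5.5) = 4/13.
On each subinterval the trapezoid contributes (Δx_i/2)·[f(x_{i-1}) + f(x_i)].
Sum ≈ 0.9758.

0.9758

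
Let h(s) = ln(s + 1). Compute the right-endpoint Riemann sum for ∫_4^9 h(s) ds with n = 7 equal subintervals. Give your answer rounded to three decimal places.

10.222

Δs = (9 − 4)/7 = 5/7.
Right endpoints: 33/7, 38/7, 43/7, 48/7, 53/7, 58/7, 9.
h(33/7) ≈ 1.743, h(38/7) ≈ 1.861, h(43/7) ≈ 1.966, h(48/7) ≈ 2.061, h(53/7) ≈ 2.148, h(58/7) ≈ 2.228, h(9) ≈ 2.303.
Sum = Δs · [h(33/7) + h(38/7) + h(43/7) + ...].
Sum ≈ 10.222.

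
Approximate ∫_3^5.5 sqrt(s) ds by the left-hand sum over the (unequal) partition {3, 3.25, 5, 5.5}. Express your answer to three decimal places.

4.706

Subinterval widths: 0.25, 1.75, 0.5.
Left endpoints: 3, 3.25, 5.
f(3) ≈ 1.732, f(3.25) ≈ 1.803, f(5) ≈ 2.236.
Sum = Σ Δs_i · f(s_i).
Sum ≈ 4.706.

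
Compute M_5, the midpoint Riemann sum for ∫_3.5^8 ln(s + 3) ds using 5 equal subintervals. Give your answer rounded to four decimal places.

9.7123

Δs = (8 − 3.5)/5 = 0.9.
Midpoints: 3.95, 4.85, 5.75, 6.65, 7.55.
f(3.95) ≈ 1.9387, f(4.85) ≈ 2.0605, f(5.75) ≈ 2.1691, f(6.65) ≈ 2.2670, f(7.55) ≈ 2.3561.
Sum = Δs · [f(3.95) + f(4.85) + f(5.75) + f(6.65) + f(7.55)].
Sum ≈ 9.7123.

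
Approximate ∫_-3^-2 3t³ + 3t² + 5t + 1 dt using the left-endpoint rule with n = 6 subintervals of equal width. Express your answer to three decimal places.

Δt = (-2 − (-3))/6 = 1/6.
Left endpoints: -3, -17/6, -8/3, -2.5, -7/3, -13/6.
f(-3) = -68, f(-17/6) = -4127/72, f(-8/3) = -431/9, f(-2.5) = -39.625, f(-7/3) = -292/9, f(-13/6) = -1891/72.
Sum = Δt · [f(-3) + f(-17/6) + f(-8/3) + ...].
Sum ≈ -45.257.

-45.257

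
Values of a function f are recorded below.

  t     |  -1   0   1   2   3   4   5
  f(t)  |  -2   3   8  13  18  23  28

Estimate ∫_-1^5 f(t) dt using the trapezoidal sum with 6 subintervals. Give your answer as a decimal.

78

Δt = 1.
T_6 = (1/2)·[(-2) + 2·3 + 2·8 + 2·13 + 2·18 + 2·23 + 28] = 78.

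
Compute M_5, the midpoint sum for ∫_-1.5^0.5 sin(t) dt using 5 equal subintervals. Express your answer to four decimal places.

Δt = (0.5 − (-1.5))/5 = 0.4.
Midpoints: -1.3, -0.9, -0.5, -0.1, 0.3.
f(-1.3) ≈ -0.9636, f(-0.9) ≈ -0.7833, f(-0.5) ≈ -0.4794, f(-0.1) ≈ -0.0998, f(0.3) ≈ 0.2955.
Sum = Δt · [f(-1.3) + f(-0.9) + f(-0.5) + f(-0.1) + f(0.3)].
Sum ≈ -0.8122.

-0.8122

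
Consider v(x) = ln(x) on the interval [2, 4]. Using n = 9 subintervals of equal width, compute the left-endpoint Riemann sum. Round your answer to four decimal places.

Δx = (4 − 2)/9 = 2/9.
Left endpoints: 2, 20/9, 22/9, 8/3, 26/9, 28/9, 10/3, 32/9, 34/9.
v(2) ≈ 0.6931, v(20/9) ≈ 0.7985, v(22/9) ≈ 0.8938, v(8/3) ≈ 0.9808, v(26/9) ≈ 1.0609, v(28/9) ≈ 1.1350, v(10/3) ≈ 1.2040, v(32/9) ≈ 1.2685, v(34/9) ≈ 1.3291.
Sum = Δx · [v(2) + v(20/9) + v(22/9) + ...].
Sum ≈ 2.0808.

2.0808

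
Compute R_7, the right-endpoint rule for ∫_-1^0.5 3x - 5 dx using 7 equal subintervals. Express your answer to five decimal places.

Δx = (0.5 − (-1))/7 = 3/14.
Right endpoints: -11/14, -4/7, -5/14, -1/7, 1/14, 2/7, 0.5.
f(-11/14) = -103/14, f(-4/7) = -47/7, f(-5/14) = -85/14, f(-1/7) = -38/7, f(1/14) = -67/14, f(2/7) = -29/7, f(0.5) = -3.5.
Sum = Δx · [f(-11/14) + f(-4/7) + f(-5/14) + ...].
Sum ≈ -8.14286.

-8.14286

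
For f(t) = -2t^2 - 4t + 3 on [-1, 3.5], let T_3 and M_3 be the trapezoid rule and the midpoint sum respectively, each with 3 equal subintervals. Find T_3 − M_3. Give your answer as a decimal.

-5.0625

T_3 = -41.625.
M_3 = -36.5625.
T_3 − M_3 = -5.0625.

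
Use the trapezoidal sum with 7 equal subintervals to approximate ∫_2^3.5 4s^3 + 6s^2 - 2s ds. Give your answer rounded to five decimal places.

196.01020

Δs = (3.5 − 2)/7 = 3/14.
f(2) = 52, f(31/14) = 23467/343, f(17/7) = 30124/343, f(37/14) = 37888/343, f(20/7) = 46840/343, f(43/14) = 57061/343, f(23/7) = 68632/343, f(3.5) = 238.
T_7 = (Δs/2)·[f(s_0) + 2f(s_1) + ... + 2f(s_{6}) + f(s_7)].
Sum ≈ 196.01020.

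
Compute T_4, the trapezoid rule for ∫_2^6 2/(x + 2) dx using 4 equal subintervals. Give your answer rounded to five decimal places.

Δx = (6 − 2)/4 = 1.
f(2) = 0.5, f(3) = 0.4, f(4) = 1/3, f(5) = 2/7, f(6) = 0.25.
T_4 = (Δx/2)·[f(x_0) + 2f(x_1) + 2f(x_2) + 2f(x_3) + f(x_4)].
Sum ≈ 1.39405.

1.39405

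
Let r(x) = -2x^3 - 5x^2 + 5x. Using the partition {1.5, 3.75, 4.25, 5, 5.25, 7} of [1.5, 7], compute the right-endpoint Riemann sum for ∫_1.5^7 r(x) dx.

Subinterval widths: 2.25, 0.5, 0.75, 0.25, 1.75.
Right endpoints: 3.75, 4.25, 5, 5.25, 7.
r(3.75) = -157.03125, r(4.25) = -222.59375, r(5) = -350, r(5.25) = -400.96875, r(7) = -896.
Sum = Σ Δx_i · r(x_i).
Sum = -2395.359375.

-2395.359375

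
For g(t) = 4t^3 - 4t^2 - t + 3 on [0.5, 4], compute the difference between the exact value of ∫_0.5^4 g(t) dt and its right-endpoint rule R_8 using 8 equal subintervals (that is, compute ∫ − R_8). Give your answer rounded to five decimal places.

Exact integral: ∫_0.5^4 g(t) dt ≈ 173.3958333.
R_8 ≈ 217.3076172.
Error ≈ 173.3958333 − 217.3076172 ≈ -43.91178.

-43.91178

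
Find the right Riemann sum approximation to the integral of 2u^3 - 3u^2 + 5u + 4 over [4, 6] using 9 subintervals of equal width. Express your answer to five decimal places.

454.66667

Δu = (6 − 4)/9 = 2/9.
Right endpoints: 38/9, 40/9, 14/3, 44/9, 46/9, 16/3, 50/9, 52/9, 6.
f(38/9) = 89062/729, f(40/9) = 103916/729, f(14/3) = 4462/27, f(44/9) = 138832/729, f(46/9) = 159086/729, f(16/3) = 6716/27, f(50/9) = 205666/729, f(52/9) = 232184/729, f(6) = 358.
Sum = Δu · [f(38/9) + f(40/9) + f(14/3) + ...].
Sum ≈ 454.66667.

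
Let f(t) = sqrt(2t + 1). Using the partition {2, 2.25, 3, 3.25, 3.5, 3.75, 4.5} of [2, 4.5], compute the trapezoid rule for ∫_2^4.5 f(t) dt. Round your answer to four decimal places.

Subinterval widths: 0.25, 0.75, 0.25, 0.25, 0.25, 0.75.
f(2) ≈ 2.2361, f(2.25) ≈ 2.3452, f(3) ≈ 2.6458, f(3.25) ≈ 2.7386, f(3.5) ≈ 2.8284, f(3.75) ≈ 2.9155, f(4.5) ≈ 3.1623.
On each subinterval the trapezoid contributes (Δt_i/2)·[f(t_{i-1}) + f(t_i)].
Sum ≈ 6.8103.

6.8103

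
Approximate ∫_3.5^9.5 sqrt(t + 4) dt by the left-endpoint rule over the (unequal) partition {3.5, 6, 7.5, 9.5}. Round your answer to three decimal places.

Subinterval widths: 2.5, 1.5, 2.
Left endpoints: 3.5, 6, 7.5.
f(3.5) ≈ 2.739, f(6) ≈ 3.162, f(7.5) ≈ 3.391.
Sum = Σ Δt_i · f(t_i).
Sum ≈ 18.372.

18.372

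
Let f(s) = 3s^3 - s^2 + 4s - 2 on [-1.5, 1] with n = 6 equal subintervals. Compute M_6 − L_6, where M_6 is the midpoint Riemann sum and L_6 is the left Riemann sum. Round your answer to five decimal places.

5.43077

M_6 ≈ -11.8876591.
L_6 ≈ -17.3184317.
M_6 − L_6 ≈ 5.43077.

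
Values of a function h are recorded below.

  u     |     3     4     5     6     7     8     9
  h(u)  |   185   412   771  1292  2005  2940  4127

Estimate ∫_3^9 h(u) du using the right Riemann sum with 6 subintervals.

Δu = 1.
Sum = 1·[412 + 771 + 1292 + 2005 + 2940 + 4127] = 11547.

11547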